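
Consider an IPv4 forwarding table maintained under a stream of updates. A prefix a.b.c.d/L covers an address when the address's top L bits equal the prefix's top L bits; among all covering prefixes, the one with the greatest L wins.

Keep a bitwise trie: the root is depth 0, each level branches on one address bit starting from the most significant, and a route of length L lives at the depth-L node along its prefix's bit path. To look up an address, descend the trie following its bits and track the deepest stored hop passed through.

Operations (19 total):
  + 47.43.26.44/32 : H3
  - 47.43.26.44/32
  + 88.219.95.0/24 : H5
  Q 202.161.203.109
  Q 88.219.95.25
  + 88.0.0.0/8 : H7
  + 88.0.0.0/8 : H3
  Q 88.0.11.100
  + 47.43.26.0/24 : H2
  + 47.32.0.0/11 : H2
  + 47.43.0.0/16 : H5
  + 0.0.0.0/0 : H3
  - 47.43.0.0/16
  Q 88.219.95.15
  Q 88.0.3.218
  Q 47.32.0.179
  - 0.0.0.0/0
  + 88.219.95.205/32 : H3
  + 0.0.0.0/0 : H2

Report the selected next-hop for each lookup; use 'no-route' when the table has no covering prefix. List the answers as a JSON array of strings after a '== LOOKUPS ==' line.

Apply in order:
  + 47.43.26.44/32 (H3) depth=32
  - 47.43.26.44/32 clear@32
  + 88.219.95.0/24 (H5) depth=24
  lookup 202.161.203.109: bits ε walk d0:- -> no-route
  lookup 88.219.95.25: bits 010110001101101101011111 walk d0:-→d1:-→d2:-→d3:-→d4:-→d5:-→d6:-→d7:-→d8:-→d9:-→d10:-→d11:-→d12:-→d13:-→d14:-→d15:-→d16:-→d17:-→d18:-→d19:-→d20:-→d21:-→d22:-→d23:-→d24:H5 -> H5
  + 88.0.0.0/8 (H7) depth=8
  + 88.0.0.0/8 (H3) depth=8
  lookup 88.0.11.100: bits 01011000 walk d0:-→d1:-→d2:-→d3:-→d4:-→d5:-→d6:-→d7:-→d8:H3 -> H3
  + 47.43.26.0/24 (H2) depth=24
  + 47.32.0.0/11 (H2) depth=11
  + 47.43.0.0/16 (H5) depth=16
  + 0.0.0.0/0 (H3) depth=0
  - 47.43.0.0/16 clear@16
  lookup 88.219.95.15: bits 010110001101101101011111 walk d0:H3→d1:-→d2:-→d3:-→d4:-→d5:-→d6:-→d7:-→d8:H3→d9:-→d10:-→d11:-→d12:-→d13:-→d14:-→d15:-→d16:-→d17:-→d18:-→d19:-→d20:-→d21:-→d22:-→d23:-→d24:H5 -> H5
  lookup 88.0.3.218: bits 01011000 walk d0:H3→d1:-→d2:-→d3:-→d4:-→d5:-→d6:-→d7:-→d8:H3 -> H3
  lookup 47.32.0.179: bits 001011110010 walk d0:H3→d1:-→d2:-→d3:-→d4:-→d5:-→d6:-→d7:-→d8:-→d9:-→d10:-→d11:H2→d12:- -> H2
  - 0.0.0.0/0 clear@0
  + 88.219.95.205/32 (H3) depth=32
  + 0.0.0.0/0 (H2) depth=0

== LOOKUPS ==
["no-route","H5","H3","H5","H3","H2"]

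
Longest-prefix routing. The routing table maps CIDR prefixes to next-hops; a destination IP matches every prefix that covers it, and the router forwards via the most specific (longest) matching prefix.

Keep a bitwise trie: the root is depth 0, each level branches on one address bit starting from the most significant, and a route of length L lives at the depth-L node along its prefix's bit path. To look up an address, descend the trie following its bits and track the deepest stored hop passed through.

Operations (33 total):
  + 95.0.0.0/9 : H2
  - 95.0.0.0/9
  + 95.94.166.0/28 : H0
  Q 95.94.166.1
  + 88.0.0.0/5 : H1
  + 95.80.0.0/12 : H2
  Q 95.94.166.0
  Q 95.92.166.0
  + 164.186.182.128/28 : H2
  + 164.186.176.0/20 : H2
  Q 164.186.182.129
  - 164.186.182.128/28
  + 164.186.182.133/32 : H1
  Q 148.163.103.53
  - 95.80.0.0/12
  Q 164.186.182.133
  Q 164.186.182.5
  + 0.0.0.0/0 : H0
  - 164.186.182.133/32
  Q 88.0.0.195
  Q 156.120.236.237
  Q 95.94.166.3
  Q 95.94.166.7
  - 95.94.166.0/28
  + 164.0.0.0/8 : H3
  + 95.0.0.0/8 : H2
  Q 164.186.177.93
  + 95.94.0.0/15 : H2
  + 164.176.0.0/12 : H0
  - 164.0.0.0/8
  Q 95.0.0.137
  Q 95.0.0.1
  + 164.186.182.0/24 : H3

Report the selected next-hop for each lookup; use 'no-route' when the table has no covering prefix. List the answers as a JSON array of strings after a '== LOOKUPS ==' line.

Apply in order:
  add 95.0.0.0/9 -> H2 at depth 9
  del 95.0.0.0/9 (clear depth 9)
  add 95.94.166.0/28 -> H0 at depth 28
  ? 95.94.166.1  path d0:-→d1:-→d2:-→d3:-→d4:-→d5:-→d6:-→d7:-→d8:-→d9:-→d10:-→d11:-→d12:-→d13:-→d14:-→d15:-→d16:-→d17:-→d18:-→d19:-→d20:-→d21:-→d22:-→d23:-→d24:-→d25:-→d26:-→d27:-→d28:H0  best=H0
  add 88.0.0.0/5 -> H1 at depth 5
  add 95.80.0.0/12 -> H2 at depth 12
  ? 95.94.166.0  path d0:-→d1:-→d2:-→d3:-→d4:-→d5:H1→d6:-→d7:-→d8:-→d9:-→d10:-→d11:-→d12:H2→d13:-→d14:-→d15:-→d16:-→d17:-→d18:-→d19:-→d20:-→d21:-→d22:-→d23:-→d24:-→d25:-→d26:-→d27:-→d28:H0  best=H0
  ? 95.92.166.0  path d0:-→d1:-→d2:-→d3:-→d4:-→d5:H1→d6:-→d7:-→d8:-→d9:-→d10:-→d11:-→d12:H2→d13:-→d14:-  best=H2
  add 164.186.182.128/28 -> H2 at depth 28
  add 164.186.176.0/20 -> H2 at depth 20
  ? 164.186.182.129  path d0:-→d1:-→d2:-→d3:-→d4:-→d5:-→d6:-→d7:-→d8:-→d9:-→d10:-→d11:-→d12:-→d13:-→d14:-→d15:-→d16:-→d17:-→d18:-→d19:-→d20:H2→d21:-→d22:-→d23:-→d24:-→d25:-→d26:-→d27:-→d28:H2  best=H2
  del 164.186.182.128/28 (clear depth 28)
  add 164.186.182.133/32 -> H1 at depth 32
  ? 148.163.103.53  path d0:-→d1:-→d2:-  best=no-route
  del 95.80.0.0/12 (clear depth 12)
  ? 164.186.182.133  path d0:-→d1:-→d2:-→d3:-→d4:-→d5:-→d6:-→d7:-→d8:-→d9:-→d10:-→d11:-→d12:-→d13:-→d14:-→d15:-→d16:-→d17:-→d18:-→d19:-→d20:H2→d21:-→d22:-→d23:-→d24:-→d25:-→d26:-→d27:-→d28:-→d29:-→d30:-→d31:-→d32:H1  best=H1
  ? 164.186.182.5  path d0:-→d1:-→d2:-→d3:-→d4:-→d5:-→d6:-→d7:-→d8:-→d9:-→d10:-→d11:-→d12:-→d13:-→d14:-→d15:-→d16:-→d17:-→d18:-→d19:-→d20:H2→d21:-→d22:-→d23:-→d24:-  best=H2
  add 0.0.0.0/0 -> H0 at depth 0
  del 164.186.182.133/32 (clear depth 32)
  ? 88.0.0.195  path d0:H0→d1:-→d2:-→d3:-→d4:-→d5:H1  best=H1
  ? 156.120.236.237  path d0:H0→d1:-→d2:-  best=H0
  ? 95.94.166.3  path d0:H0→d1:-→d2:-→d3:-→d4:-→d5:H1→d6:-→d7:-→d8:-→d9:-→d10:-→d11:-→d12:-→d13:-→d14:-→d15:-→d16:-→d17:-→d18:-→d19:-→d20:-→d21:-→d22:-→d23:-→d24:-→d25:-→d26:-→d27:-→d28:H0  best=H0
  ? 95.94.166.7  path d0:H0→d1:-→d2:-→d3:-→d4:-→d5:H1→d6:-→d7:-→d8:-→d9:-→d10:-→d11:-→d12:-→d13:-→d14:-→d15:-→d16:-→d17:-→d18:-→d19:-→d20:-→d21:-→d22:-→d23:-→d24:-→d25:-→d26:-→d27:-→d28:H0  best=H0
  del 95.94.166.0/28 (clear depth 28)
  add 164.0.0.0/8 -> H3 at depth 8
  add 95.0.0.0/8 -> H2 at depth 8
  ? 164.186.177.93  path d0:H0→d1:-→d2:-→d3:-→d4:-→d5:-→d6:-→d7:-→d8:H3→d9:-→d10:-→d11:-→d12:-→d13:-→d14:-→d15:-→d16:-→d17:-→d18:-→d19:-→d20:H2→d21:-  best=H2
  add 95.94.0.0/15 -> H2 at depth 15
  add 164.176.0.0/12 -> H0 at depth 12
  del 164.0.0.0/8 (clear depth 8)
  ? 95.0.0.137  path d0:H0→d1:-→d2:-→d3:-→d4:-→d5:H1→d6:-→d7:-→d8:H2→d9:-  best=H2
  ? 95.0.0.1  path d0:H0→d1:-→d2:-→d3:-→d4:-→d5:H1→d6:-→d7:-→d8:H2→d9:-  best=H2
  add 164.186.182.0/24 -> H3 at depth 24

== LOOKUPS ==
["H0","H0","H2","H2","no-route","H1","H2","H1","H0","H0","H0","H2","H2","H2"]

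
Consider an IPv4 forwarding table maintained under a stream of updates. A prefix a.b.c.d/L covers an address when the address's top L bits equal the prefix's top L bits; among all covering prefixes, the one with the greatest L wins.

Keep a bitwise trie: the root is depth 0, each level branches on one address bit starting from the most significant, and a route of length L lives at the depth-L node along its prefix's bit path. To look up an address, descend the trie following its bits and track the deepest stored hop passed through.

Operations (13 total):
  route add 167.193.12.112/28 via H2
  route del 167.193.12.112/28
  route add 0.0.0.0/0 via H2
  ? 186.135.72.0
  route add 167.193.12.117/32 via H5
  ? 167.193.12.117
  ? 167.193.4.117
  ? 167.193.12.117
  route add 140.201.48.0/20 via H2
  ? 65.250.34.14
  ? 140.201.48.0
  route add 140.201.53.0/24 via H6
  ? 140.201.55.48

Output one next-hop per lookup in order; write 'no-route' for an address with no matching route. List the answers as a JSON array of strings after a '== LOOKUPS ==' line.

Apply in order:
  add 167.193.12.112/28 -> H2 at depth 28
  - 167.193.12.112/28 clear@28
  add 0.0.0.0/0 -> H2 at depth 0
  Q 186.135.72.0: descend 101 ; hops seen [H2] ; pick H2
  add 167.193.12.117/32 -> H5 at depth 32
  Q 167.193.12.117: descend 10100111110000010000110001110101 ; hops seen [H2,H5] ; pick H5
  Q 167.193.4.117: descend 10100111110000010000 ; hops seen [H2] ; pick H2
  Q 167.193.12.117: descend 10100111110000010000110001110101 ; hops seen [H2,H5] ; pick H5
  add 140.201.48.0/20 -> H2 at depth 20
  Q 65.250.34.14: descend ε ; hops seen [H2] ; pick H2
  Q 140.201.48.0: descend 10001100110010010011 ; hops seen [H2,H2] ; pick H2
  add 140.201.53.0/24 -> H6 at depth 24
  Q 140.201.55.48: descend 1000110011001001001101 ; hops seen [H2,H2] ; pick H2

== LOOKUPS ==
["H2","H5","H2","H5","H2","H2","H2"]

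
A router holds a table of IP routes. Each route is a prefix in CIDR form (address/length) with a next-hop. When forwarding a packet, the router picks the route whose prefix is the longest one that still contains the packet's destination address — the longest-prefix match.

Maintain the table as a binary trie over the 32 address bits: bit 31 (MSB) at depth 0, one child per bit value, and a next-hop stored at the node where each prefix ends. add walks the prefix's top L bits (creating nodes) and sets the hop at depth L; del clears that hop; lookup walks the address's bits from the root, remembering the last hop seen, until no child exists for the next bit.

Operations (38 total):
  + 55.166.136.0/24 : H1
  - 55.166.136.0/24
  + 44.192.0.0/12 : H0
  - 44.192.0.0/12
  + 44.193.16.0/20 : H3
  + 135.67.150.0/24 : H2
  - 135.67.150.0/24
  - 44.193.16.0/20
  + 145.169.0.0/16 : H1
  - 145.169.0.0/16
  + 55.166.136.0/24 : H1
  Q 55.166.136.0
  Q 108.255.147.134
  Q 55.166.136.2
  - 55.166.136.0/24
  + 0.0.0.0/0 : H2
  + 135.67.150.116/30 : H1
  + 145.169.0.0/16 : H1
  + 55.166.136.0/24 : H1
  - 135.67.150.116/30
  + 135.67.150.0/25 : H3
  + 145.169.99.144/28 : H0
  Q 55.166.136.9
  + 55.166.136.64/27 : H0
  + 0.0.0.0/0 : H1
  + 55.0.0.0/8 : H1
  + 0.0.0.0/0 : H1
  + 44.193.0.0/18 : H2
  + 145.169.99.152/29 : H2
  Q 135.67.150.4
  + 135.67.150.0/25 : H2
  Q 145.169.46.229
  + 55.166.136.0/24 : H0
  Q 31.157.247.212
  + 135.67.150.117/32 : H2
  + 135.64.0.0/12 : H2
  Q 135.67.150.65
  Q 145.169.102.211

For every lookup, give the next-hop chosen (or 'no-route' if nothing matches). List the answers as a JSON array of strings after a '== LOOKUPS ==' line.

Apply in order:
  add 55.166.136.0/24 -> H1 at depth 24
  - 55.166.136.0/24 clear@24
  add 44.192.0.0/12 -> H0 at depth 12
  - 44.192.0.0/12 clear@12
  add 44.193.16.0/20 -> H3 at depth 20
  add 135.67.150.0/24 -> H2 at depth 24
  - 135.67.150.0/24 clear@24
  - 44.193.16.0/20 clear@20
  add 145.169.0.0/16 -> H1 at depth 16
  - 145.169.0.0/16 clear@16
  add 55.166.136.0/24 -> H1 at depth 24
  Q 55.166.136.0: descend 001101111010011010001000 ; hops seen [H1] ; pick H1
  Q 108.255.147.134: descend 0 ; hops seen [∅] ; pick no-route
  Q 55.166.136.2: descend 001101111010011010001000 ; hops seen [H1] ; pick H1
  - 55.166.136.0/24 clear@24
  add 0.0.0.0/0 -> H2 at depth 0
  add 135.67.150.116/30 -> H1 at depth 30
  add 145.169.0.0/16 -> H1 at depth 16
  add 55.166.136.0/24 -> H1 at depth 24
  - 135.67.150.116/30 clear@30
  add 135.67.150.0/25 -> H3 at depth 25
  add 145.169.99.144/28 -> H0 at depth 28
  Q 55.166.136.9: descend 001101111010011010001000 ; hops seen [H2,H1] ; pick H1
  add 55.166.136.64/27 -> H0 at depth 27
  add 0.0.0.0/0 -> H1 at depth 0
  add 55.0.0.0/8 -> H1 at depth 8
  add 0.0.0.0/0 -> H1 at depth 0
  add 44.193.0.0/18 -> H2 at depth 18
  add 145.169.99.152/29 -> H2 at depth 29
  Q 135.67.150.4: descend 1000011101000011100101100 ; hops seen [H1,H3] ; pick H3
  add 135.67.150.0/25 -> H2 at depth 25
  Q 145.169.46.229: descend 10010001101010010 ; hops seen [H1,H1] ; pick H1
  add 55.166.136.0/24 -> H0 at depth 24
  Q 31.157.247.212: descend 00 ; hops seen [H1] ; pick H1
  add 135.67.150.117/32 -> H2 at depth 32
  add 135.64.0.0/12 -> H2 at depth 12
  Q 135.67.150.65: descend 10000111010000111001011001 ; hops seen [H1,H2,H2] ; pick H2
  Q 145.169.102.211: descend 100100011010100101100 ; hops seen [H1,H1] ; pick H1

== LOOKUPS ==
["H1","no-route","H1","H1","H3","H1","H1","H2","H1"]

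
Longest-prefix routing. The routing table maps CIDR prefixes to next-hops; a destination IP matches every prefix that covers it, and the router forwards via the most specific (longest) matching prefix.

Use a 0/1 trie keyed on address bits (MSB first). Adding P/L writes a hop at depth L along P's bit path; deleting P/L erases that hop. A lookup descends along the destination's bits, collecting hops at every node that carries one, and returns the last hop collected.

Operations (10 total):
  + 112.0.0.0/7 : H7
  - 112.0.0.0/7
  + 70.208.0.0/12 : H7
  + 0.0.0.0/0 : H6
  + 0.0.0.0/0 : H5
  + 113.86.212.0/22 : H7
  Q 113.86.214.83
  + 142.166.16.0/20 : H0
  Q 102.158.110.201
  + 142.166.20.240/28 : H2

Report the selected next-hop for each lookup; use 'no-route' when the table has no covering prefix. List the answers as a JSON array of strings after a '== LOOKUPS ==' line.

Apply in order:
  + 112.0.0.0/7 (H7) depth=7
  del 112.0.0.0/7 (clear depth 7)
  + 70.208.0.0/12 (H7) depth=12
  + 0.0.0.0/0 (H6) depth=0
  + 0.0.0.0/0 (H5) depth=0
  + 113.86.212.0/22 (H7) depth=22
  Q 113.86.214.83: descend 0111000101010110110101 ; hops seen [H5,H7] ; pick H7
  + 142.166.16.0/20 (H0) depth=20
  Q 102.158.110.201: descend 011 ; hops seen [H5] ; pick H5
  + 142.166.20.240/28 (H2) depth=28

== LOOKUPS ==
["H7","H5"]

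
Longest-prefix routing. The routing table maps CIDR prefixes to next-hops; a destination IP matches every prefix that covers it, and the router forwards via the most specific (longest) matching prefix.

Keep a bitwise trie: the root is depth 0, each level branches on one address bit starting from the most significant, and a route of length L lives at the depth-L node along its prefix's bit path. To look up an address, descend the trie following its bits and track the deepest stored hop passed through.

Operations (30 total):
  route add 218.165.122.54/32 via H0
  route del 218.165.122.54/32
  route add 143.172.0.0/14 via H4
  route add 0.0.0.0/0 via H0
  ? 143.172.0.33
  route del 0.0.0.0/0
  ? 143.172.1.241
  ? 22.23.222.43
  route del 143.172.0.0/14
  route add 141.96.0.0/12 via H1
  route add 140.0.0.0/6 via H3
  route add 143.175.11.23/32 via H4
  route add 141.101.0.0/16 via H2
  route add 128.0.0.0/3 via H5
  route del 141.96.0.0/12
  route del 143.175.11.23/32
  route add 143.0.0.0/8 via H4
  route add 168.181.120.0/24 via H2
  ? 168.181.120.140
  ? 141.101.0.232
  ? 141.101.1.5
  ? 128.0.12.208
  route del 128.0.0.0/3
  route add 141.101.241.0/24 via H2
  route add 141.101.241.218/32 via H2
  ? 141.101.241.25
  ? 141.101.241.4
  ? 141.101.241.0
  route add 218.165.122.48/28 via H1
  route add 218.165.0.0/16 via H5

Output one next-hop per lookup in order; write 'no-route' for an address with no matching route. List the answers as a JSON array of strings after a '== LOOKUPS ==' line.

Apply in order:
  add 218.165.122.54/32 -> H0 at depth 32
  - 218.165.122.54/32 clear@32
  add 143.172.0.0/14 -> H4 at depth 14
  add 0.0.0.0/0 -> H0 at depth 0
  ? 143.172.0.33  path d0:H0→d1:-→d2:-→d3:-→d4:-→d5:-→d6:-→d7:-→d8:-→d9:-→d10:-→d11:-→d12:-→d13:-→d14:H4  best=H4
  - 0.0.0.0/0 clear@0
  ? 143.172.1.241  path d0:-→d1:-→d2:-→d3:-→d4:-→d5:-→d6:-→d7:-→d8:-→d9:-→d10:-→d11:-→d12:-→d13:-→d14:H4  best=H4
  ? 22.23.222.43  path d0:-  best=no-route
  - 143.172.0.0/14 clear@14
  add 141.96.0.0/12 -> H1 at depth 12
  add 140.0.0.0/6 -> H3 at depth 6
  add 143.175.11.23/32 -> H4 at depth 32
  add 141.101.0.0/16 -> H2 at depth 16
  add 128.0.0.0/3 -> H5 at depth 3
  - 141.96.0.0/12 clear@12
  - 143.175.11.23/32 clear@32
  add 143.0.0.0/8 -> H4 at depth 8
  add 168.181.120.0/24 -> H2 at depth 24
  ? 168.181.120.140  path d0:-→d1:-→d2:-→d3:-→d4:-→d5:-→d6:-→d7:-→d8:-→d9:-→d10:-→d11:-→d12:-→d13:-→d14:-→d15:-→d16:-→d17:-→d18:-→d19:-→d20:-→d21:-→d22:-→d23:-→d24:H2  best=H2
  ? 141.101.0.232  path d0:-→d1:-→d2:-→d3:H5→d4:-→d5:-→d6:H3→d7:-→d8:-→d9:-→d10:-→d11:-→d12:-→d13:-→d14:-→d15:-→d16:H2  best=H2
  ? 141.101.1.5  path d0:-→d1:-→d2:-→d3:H5→d4:-→d5:-→d6:H3→d7:-→d8:-→d9:-→d10:-→d11:-→d12:-→d13:-→d14:-→d15:-→d16:H2  best=H2
  ? 128.0.12.208  path d0:-→d1:-→d2:-→d3:H5→d4:-  best=H5
  - 128.0.0.0/3 clear@3
  add 141.101.241.0/24 -> H2 at depth 24
  add 141.101.241.218/32 -> H2 at depth 32
  ? 141.101.241.25  path d0:-→d1:-→d2:-→d3:-→d4:-→d5:-→d6:H3→d7:-→d8:-→d9:-→d10:-→d11:-→d12:-→d13:-→d14:-→d15:-→d16:H2→d17:-→d18:-→d19:-→d20:-→d21:-→d22:-→d23:-→d24:H2  best=H2
  ? 141.101.241.4  path d0:-→d1:-→d2:-→d3:-→d4:-→d5:-→d6:H3→d7:-→d8:-→d9:-→d10:-→d11:-→d12:-→d13:-→d14:-→d15:-→d16:H2→d17:-→d18:-→d19:-→d20:-→d21:-→d22:-→d23:-→d24:H2  best=H2
  ? 141.101.241.0  path d0:-→d1:-→d2:-→d3:-→d4:-→d5:-→d6:H3→d7:-→d8:-→d9:-→d10:-→d11:-→d12:-→d13:-→d14:-→d15:-→d16:H2→d17:-→d18:-→d19:-→d20:-→d21:-→d22:-→d23:-→d24:H2  best=H2
  add 218.165.122.48/28 -> H1 at depth 28
  add 218.165.0.0/16 -> H5 at depth 16

== LOOKUPS ==
["H4","H4","no-route","H2","H2","H2","H5","H2","H2","H2"]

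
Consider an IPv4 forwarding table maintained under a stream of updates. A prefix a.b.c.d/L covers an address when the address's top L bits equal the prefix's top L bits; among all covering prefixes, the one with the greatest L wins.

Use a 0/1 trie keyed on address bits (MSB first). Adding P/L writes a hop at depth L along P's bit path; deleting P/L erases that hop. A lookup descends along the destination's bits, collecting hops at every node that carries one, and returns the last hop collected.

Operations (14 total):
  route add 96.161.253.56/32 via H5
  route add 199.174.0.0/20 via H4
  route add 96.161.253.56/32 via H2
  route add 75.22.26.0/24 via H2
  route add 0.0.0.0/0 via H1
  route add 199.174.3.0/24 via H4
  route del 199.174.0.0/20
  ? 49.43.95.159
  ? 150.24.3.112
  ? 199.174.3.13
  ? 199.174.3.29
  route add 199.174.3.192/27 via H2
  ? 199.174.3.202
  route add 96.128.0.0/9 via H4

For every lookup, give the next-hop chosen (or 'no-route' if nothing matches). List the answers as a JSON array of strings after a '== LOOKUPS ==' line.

Process each operation:
  + 96.161.253.56/32 (H5) depth=32
  + 199.174.0.0/20 (H4) depth=20
  + 96.161.253.56/32 (H2) depth=32
  + 75.22.26.0/24 (H2) depth=24
  + 0.0.0.0/0 (H1) depth=0
  + 199.174.3.0/24 (H4) depth=24
  del 199.174.0.0/20 (clear depth 20)
  ? 49.43.95.159  path d0:H1→d1:-  best=H1
  ? 150.24.3.112  path d0:H1→d1:-  best=H1
  ? 199.174.3.13  path d0:H1→d1:-→d2:-→d3:-→d4:-→d5:-→d6:-→d7:-→d8:-→d9:-→d10:-→d11:-→d12:-→d13:-→d14:-→d15:-→d16:-→d17:-→d18:-→d19:-→d20:-→d21:-→d22:-→d23:-→d24:H4  best=H4
  ? 199.174.3.29  path d0:H1→d1:-→d2:-→d3:-→d4:-→d5:-→d6:-→d7:-→d8:-→d9:-→d10:-→d11:-→d12:-→d13:-→d14:-→d15:-→d16:-→d17:-→d18:-→d19:-→d20:-→d21:-→d22:-→d23:-→d24:H4  best=H4
  + 199.174.3.192/27 (H2) depth=27
  ? 199.174.3.202  path d0:H1→d1:-→d2:-→d3:-→d4:-→d5:-→d6:-→d7:-→d8:-→d9:-→d10:-→d11:-→d12:-→d13:-→d14:-→d15:-→d16:-→d17:-→d18:-→d19:-→d20:-→d21:-→d22:-→d23:-→d24:H4→d25:-→d26:-→d27:H2  best=H2
  + 96.128.0.0/9 (H4) depth=9

== LOOKUPS ==
["H1","H1","H4","H4","H2"]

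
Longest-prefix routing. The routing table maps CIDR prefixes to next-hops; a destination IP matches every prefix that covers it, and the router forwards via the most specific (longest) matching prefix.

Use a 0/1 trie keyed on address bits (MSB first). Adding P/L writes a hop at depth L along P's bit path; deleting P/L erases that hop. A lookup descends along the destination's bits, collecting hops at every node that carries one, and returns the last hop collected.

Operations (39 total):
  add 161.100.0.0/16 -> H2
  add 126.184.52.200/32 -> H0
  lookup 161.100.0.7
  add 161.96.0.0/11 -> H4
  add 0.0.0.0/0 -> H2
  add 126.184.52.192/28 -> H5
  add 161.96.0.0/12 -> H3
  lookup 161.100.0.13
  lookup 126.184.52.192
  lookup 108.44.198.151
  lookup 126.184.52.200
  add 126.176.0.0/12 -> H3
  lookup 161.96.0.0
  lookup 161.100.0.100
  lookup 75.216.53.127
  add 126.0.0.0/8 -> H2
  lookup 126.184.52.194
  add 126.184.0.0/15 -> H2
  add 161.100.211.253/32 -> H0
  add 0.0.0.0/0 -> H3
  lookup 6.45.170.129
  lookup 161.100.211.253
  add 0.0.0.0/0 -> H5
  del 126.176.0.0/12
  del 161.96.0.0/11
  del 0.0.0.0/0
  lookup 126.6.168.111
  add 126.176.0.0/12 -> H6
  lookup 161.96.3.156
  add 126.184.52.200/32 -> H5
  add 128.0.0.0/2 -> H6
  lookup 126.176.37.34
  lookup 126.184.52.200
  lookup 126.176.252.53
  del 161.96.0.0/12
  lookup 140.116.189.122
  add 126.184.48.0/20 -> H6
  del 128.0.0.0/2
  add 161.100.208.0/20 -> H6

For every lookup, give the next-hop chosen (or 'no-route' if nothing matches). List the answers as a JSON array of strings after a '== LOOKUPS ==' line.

Apply in order:
  add 161.100.0.0/16 -> H2 at depth 16
  add 126.184.52.200/32 -> H0 at depth 32
  ? 161.100.0.7  path d0:-→d1:-→d2:-→d3:-→d4:-→d5:-→d6:-→d7:-→d8:-→d9:-→d10:-→d11:-→d12:-→d13:-→d14:-→d15:-→d16:H2  best=H2
  add 161.96.0.0/11 -> H4 at depth 11
  add 0.0.0.0/0 -> H2 at depth 0
  add 126.184.52.192/28 -> H5 at depth 28
  add 161.96.0.0/12 -> H3 at depth 12
  ? 161.100.0.13  path d0:H2→d1:-→d2:-→d3:-→d4:-→d5:-→d6:-→d7:-→d8:-→d9:-→d10:-→d11:H4→d12:H3→d13:-→d14:-→d15:-→d16:H2  best=H2
  ? 126.184.52.192  path d0:H2→d1:-→d2:-→d3:-→d4:-→d5:-→d6:-→d7:-→d8:-→d9:-→d10:-→d11:-→d12:-→d13:-→d14:-→d15:-→d16:-→d17:-→d18:-→d19:-→d20:-→d21:-→d22:-→d23:-→d24:-→d25:-→d26:-→d27:-→d28:H5  best=H5
  ? 108.44.198.151  path d0:H2→d1:-→d2:-→d3:-  best=H2
  ? 126.184.52.200  path d0:H2→d1:-→d2:-→d3:-→d4:-→d5:-→d6:-→d7:-→d8:-→d9:-→d10:-→d11:-→d12:-→d13:-→d14:-→d15:-→d16:-→d17:-→d18:-→d19:-→d20:-→d21:-→d22:-→d23:-→d24:-→d25:-→d26:-→d27:-→d28:H5→d29:-→d30:-→d31:-→d32:H0  best=H0
  add 126.176.0.0/12 -> H3 at depth 12
  ? 161.96.0.0  path d0:H2→d1:-→d2:-→d3:-→d4:-→d5:-→d6:-→d7:-→d8:-→d9:-→d10:-→d11:H4→d12:H3→d13:-  best=H3
  ? 161.100.0.100  path d0:H2→d1:-→d2:-→d3:-→d4:-→d5:-→d6:-→d7:-→d8:-→d9:-→d10:-→d11:H4→d12:H3→d13:-→d14:-→d15:-→d16:H2  best=H2
  ? 75.216.53.127  path d0:H2→d1:-→d2:-  best=H2
  add 126.0.0.0/8 -> H2 at depth 8
  ? 126.184.52.194  path d0:H2→d1:-→d2:-→d3:-→d4:-→d5:-→d6:-→d7:-→d8:H2→d9:-→d10:-→d11:-→d12:H3→d13:-→d14:-→d15:-→d16:-→d17:-→d18:-→d19:-→d20:-→d21:-→d22:-→d23:-→d24:-→d25:-→d26:-→d27:-→d28:H5  best=H5
  add 126.184.0.0/15 -> H2 at depth 15
  add 161.100.211.253/32 -> H0 at depth 32
  add 0.0.0.0/0 -> H3 at depth 0
  ? 6.45.170.129  path d0:H3→d1:-  best=H3
  ? 161.100.211.253  path d0:H3→d1:-→d2:-→d3:-→d4:-→d5:-→d6:-→d7:-→d8:-→d9:-→d10:-→d11:H4→d12:H3→d13:-→d14:-→d15:-→d16:H2→d17:-→d18:-→d19:-→d20:-→d21:-→d22:-→d23:-→d24:-→d25:-→d26:-→d27:-→d28:-→d29:-→d30:-→d31:-→d32:H0  best=H0
  add 0.0.0.0/0 -> H5 at depth 0
  del 126.176.0.0/12 (clear depth 12)
  del 161.96.0.0/11 (clear depth 11)
  del 0.0.0.0/0 (clear depth 0)
  ? 126.6.168.111  path d0:-→d1:-→d2:-→d3:-→d4:-→d5:-→d6:-→d7:-→d8:H2  best=H2
  add 126.176.0.0/12 -> H6 at depth 12
  ? 161.96.3.156  path d0:-→d1:-→d2:-→d3:-→d4:-→d5:-→d6:-→d7:-→d8:-→d9:-→d10:-→d11:-→d12:H3→d13:-  best=H3
  add 126.184.52.200/32 -> H5 at depth 32
  add 128.0.0.0/2 -> H6 at depth 2
  ? 126.176.37.34  path d0:-→d1:-→d2:-→d3:-→d4:-→d5:-→d6:-→d7:-→d8:H2→d9:-→d10:-→d11:-→d12:H6  best=H6
  ? 126.184.52.200  path d0:-→d1:-→d2:-→d3:-→d4:-→d5:-→d6:-→d7:-→d8:H2→d9:-→d10:-→d11:-→d12:H6→d13:-→d14:-→d15:H2→d16:-→d17:-→d18:-→d19:-→d20:-→d21:-→d22:-→d23:-→d24:-→d25:-→d26:-→d27:-→d28:H5→d29:-→d30:-→d31:-→d32:H5  best=H5
  ? 126.176.252.53  path d0:-→d1:-→d2:-→d3:-→d4:-→d5:-→d6:-→d7:-→d8:H2→d9:-→d10:-→d11:-→d12:H6  best=H6
  del 161.96.0.0/12 (clear depth 12)
  ? 140.116.189.122  path d0:-→d1:-→d2:H6  best=H6
  add 126.184.48.0/20 -> H6 at depth 20
  del 128.0.0.0/2 (clear depth 2)
  add 161.100.208.0/20 -> H6 at depth 20

== LOOKUPS ==
["H2","H2","H5","H2","H0","H3","H2","H2","H5","H3","H0","H2","H3","H6","H5","H6","H6"]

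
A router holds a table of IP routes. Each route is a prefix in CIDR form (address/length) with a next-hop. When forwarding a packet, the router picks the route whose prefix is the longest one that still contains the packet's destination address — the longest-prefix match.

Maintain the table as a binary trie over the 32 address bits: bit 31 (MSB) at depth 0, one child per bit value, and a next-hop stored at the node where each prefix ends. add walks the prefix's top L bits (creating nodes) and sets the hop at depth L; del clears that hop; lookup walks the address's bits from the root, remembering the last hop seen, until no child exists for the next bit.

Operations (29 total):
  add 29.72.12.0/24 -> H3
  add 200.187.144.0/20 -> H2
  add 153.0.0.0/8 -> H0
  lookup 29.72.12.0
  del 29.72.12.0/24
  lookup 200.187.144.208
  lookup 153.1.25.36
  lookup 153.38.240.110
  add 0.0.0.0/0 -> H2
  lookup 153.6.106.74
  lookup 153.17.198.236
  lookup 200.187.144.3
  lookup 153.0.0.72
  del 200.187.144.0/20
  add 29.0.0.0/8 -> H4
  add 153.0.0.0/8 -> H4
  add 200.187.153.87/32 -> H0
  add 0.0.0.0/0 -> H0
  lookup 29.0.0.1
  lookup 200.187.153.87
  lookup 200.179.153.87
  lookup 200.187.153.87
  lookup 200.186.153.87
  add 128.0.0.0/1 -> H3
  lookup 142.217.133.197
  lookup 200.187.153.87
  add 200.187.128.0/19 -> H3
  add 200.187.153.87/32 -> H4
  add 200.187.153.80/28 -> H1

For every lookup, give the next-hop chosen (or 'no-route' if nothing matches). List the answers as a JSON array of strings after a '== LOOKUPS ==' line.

Trace:
  + 29.72.12.0/24 (H3) depth=24
  + 200.187.144.0/20 (H2) depth=20
  + 153.0.0.0/8 (H0) depth=8
  Q 29.72.12.0: descend 000111010100100000001100 ; hops seen [H3] ; pick H3
  del 29.72.12.0/24 (clear depth 24)
  Q 200.187.144.208: descend 11001000101110111001 ; hops seen [H2] ; pick H2
  Q 153.1.25.36: descend 10011001 ; hops seen [H0] ; pick H0
  Q 153.38.240.110: descend 10011001 ; hops seen [H0] ; pick H0
  + 0.0.0.0/0 (H2) depth=0
  Q 153.6.106.74: descend 10011001 ; hops seen [H2,H0] ; pick H0
  Q 153.17.198.236: descend 10011001 ; hops seen [H2,H0] ; pick H0
  Q 200.187.144.3: descend 11001000101110111001 ; hops seen [H2,H2] ; pick H2
  Q 153.0.0.72: descend 10011001 ; hops seen [H2,H0] ; pick H0
  del 200.187.144.0/20 (clear depth 20)
  + 29.0.0.0/8 (H4) depth=8
  + 153.0.0.0/8 (H4) depth=8
  + 200.187.153.87/32 (H0) depth=32
  + 0.0.0.0/0 (H0) depth=0
  Q 29.0.0.1: descend 000111010 ; hops seen [H0,H4] ; pick H4
  Q 200.187.153.87: descend 11001000101110111001100101010111 ; hops seen [H0,H0] ; pick H0
  Q 200.179.153.87: descend 110010001011 ; hops seen [H0] ; pick H0
  Q 200.187.153.87: descend 11001000101110111001100101010111 ; hops seen [H0,H0] ; pick H0
  Q 200.186.153.87: descend 110010001011101 ; hops seen [H0] ; pick H0
  + 128.0.0.0/1 (H3) depth=1
  Q 142.217.133.197: descend 100 ; hops seen [H0,H3] ; pick H3
  Q 200.187.153.87: descend 11001000101110111001100101010111 ; hops seen [H0,H3,H0] ; pick H0
  + 200.187.128.0/19 (H3) depth=19
  + 200.187.153.87/32 (H4) depth=32
  + 200.187.153.80/28 (H1) depth=28

== LOOKUPS ==
["H3","H2","H0","H0","H0","H0","H2","H0","H4","H0","H0","H0","H0","H3","H0"]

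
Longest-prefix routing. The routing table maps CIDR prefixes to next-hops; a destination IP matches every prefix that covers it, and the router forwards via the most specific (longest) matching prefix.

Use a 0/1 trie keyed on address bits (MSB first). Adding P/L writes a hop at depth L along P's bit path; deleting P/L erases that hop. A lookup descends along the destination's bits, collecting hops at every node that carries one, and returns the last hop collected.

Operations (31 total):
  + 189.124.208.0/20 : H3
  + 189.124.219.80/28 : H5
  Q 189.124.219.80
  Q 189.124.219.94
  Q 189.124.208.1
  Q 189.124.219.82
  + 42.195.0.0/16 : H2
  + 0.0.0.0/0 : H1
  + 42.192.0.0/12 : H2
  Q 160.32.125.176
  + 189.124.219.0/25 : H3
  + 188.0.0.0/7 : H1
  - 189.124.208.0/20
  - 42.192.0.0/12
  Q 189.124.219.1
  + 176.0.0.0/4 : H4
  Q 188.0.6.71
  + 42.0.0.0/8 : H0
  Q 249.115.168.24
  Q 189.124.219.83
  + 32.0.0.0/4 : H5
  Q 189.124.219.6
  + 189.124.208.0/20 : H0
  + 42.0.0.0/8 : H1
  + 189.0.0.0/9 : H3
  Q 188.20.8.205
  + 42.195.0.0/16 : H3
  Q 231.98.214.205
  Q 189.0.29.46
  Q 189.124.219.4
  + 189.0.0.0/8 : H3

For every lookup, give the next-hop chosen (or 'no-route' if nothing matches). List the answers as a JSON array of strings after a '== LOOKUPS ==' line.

Trace:
  add 189.124.208.0/20 -> H3 at depth 20
  add 189.124.219.80/28 -> H5 at depth 28
  Q 189.124.219.80: descend 1011110101111100110110110101 ; hops seen [H3,H5] ; pick H5
  Q 189.124.219.94: descend 1011110101111100110110110101 ; hops seen [H3,H5] ; pick H5
  Q 189.124.208.1: descend 10111101011111001101 ; hops seen [H3] ; pick H3
  Q 189.124.219.82: descend 1011110101111100110110110101 ; hops seen [H3,H5] ; pick H5
  add 42.195.0.0/16 -> H2 at depth 16
  add 0.0.0.0/0 -> H1 at depth 0
  add 42.192.0.0/12 -> H2 at depth 12
  Q 160.32.125.176: descend 101 ; hops seen [H1] ; pick H1
  add 189.124.219.0/25 -> H3 at depth 25
  add 188.0.0.0/7 -> H1 at depth 7
  - 189.124.208.0/20 clear@20
  - 42.192.0.0/12 clear@12
  Q 189.124.219.1: descend 1011110101111100110110110 ; hops seen [H1,H1,H3] ; pick H3
  add 176.0.0.0/4 -> H4 at depth 4
  Q 188.0.6.71: descend 1011110 ; hops seen [H1,H4,H1] ; pick H1
  add 42.0.0.0/8 -> H0 at depth 8
  Q 249.115.168.24: descend 1 ; hops seen [H1] ; pick H1
  Q 189.124.219.83: descend 1011110101111100110110110101 ; hops seen [H1,H4,H1,H3,H5] ; pick H5
  add 32.0.0.0/4 -> H5 at depth 4
  Q 189.124.219.6: descend 1011110101111100110110110 ; hops seen [H1,H4,H1,H3] ; pick H3
  add 189.124.208.0/20 -> H0 at depth 20
  add 42.0.0.0/8 -> H1 at depth 8
  add 189.0.0.0/9 -> H3 at depth 9
  Q 188.20.8.205: descend 1011110 ; hops seen [H1,H4,H1] ; pick H1
  add 42.195.0.0/16 -> H3 at depth 16
  Q 231.98.214.205: descend 1 ; hops seen [H1] ; pick H1
  Q 189.0.29.46: descend 101111010 ; hops seen [H1,H4,H1,H3] ; pick H3
  Q 189.124.219.4: descend 1011110101111100110110110 ; hops seen [H1,H4,H1,H3,H0,H3] ; pick H3
  add 189.0.0.0/8 -> H3 at depth 8

== LOOKUPS ==
["H5","H5","H3","H5","H1","H3","H1","H1","H5","H3","H1","H1","H3","H3"]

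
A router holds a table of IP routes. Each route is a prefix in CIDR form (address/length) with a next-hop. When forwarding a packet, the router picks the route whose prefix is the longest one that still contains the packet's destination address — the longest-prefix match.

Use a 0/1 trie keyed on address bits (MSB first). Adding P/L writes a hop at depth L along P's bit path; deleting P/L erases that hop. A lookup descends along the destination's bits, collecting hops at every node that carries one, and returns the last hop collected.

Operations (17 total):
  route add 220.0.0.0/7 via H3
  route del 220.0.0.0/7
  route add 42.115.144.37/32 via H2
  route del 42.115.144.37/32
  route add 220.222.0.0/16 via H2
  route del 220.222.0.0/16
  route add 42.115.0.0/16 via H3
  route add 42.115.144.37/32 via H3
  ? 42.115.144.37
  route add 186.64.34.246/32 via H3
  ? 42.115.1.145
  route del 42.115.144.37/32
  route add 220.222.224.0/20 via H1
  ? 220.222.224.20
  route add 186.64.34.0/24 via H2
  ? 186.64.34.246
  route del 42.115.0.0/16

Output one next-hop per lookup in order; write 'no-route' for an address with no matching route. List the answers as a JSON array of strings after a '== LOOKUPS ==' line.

Apply in order:
  + 220.0.0.0/7 (H3) depth=7
  del 220.0.0.0/7 (clear depth 7)
  + 42.115.144.37/32 (H2) depth=32
  del 42.115.144.37/32 (clear depth 32)
  + 220.222.0.0/16 (H2) depth=16
  del 220.222.0.0/16 (clear depth 16)
  + 42.115.0.0/16 (H3) depth=16
  + 42.115.144.37/32 (H3) depth=32
  Q 42.115.144.37: descend 00101010011100111001000000100101 ; hops seen [H3,H3] ; pick H3
  + 186.64.34.246/32 (H3) depth=32
  Q 42.115.1.145: descend 0010101001110011 ; hops seen [H3] ; pick H3
  del 42.115.144.37/32 (clear depth 32)
  + 220.222.224.0/20 (H1) depth=20
  Q 220.222.224.20: descend 11011100110111101110 ; hops seen [H1] ; pick H1
  + 186.64.34.0/24 (H2) depth=24
  Q 186.64.34.246: descend 10111010010000000010001011110110 ; hops seen [H2,H3] ; pick H3
  del 42.115.0.0/16 (clear depth 16)

== LOOKUPS ==
["H3","H3","H1","H3"]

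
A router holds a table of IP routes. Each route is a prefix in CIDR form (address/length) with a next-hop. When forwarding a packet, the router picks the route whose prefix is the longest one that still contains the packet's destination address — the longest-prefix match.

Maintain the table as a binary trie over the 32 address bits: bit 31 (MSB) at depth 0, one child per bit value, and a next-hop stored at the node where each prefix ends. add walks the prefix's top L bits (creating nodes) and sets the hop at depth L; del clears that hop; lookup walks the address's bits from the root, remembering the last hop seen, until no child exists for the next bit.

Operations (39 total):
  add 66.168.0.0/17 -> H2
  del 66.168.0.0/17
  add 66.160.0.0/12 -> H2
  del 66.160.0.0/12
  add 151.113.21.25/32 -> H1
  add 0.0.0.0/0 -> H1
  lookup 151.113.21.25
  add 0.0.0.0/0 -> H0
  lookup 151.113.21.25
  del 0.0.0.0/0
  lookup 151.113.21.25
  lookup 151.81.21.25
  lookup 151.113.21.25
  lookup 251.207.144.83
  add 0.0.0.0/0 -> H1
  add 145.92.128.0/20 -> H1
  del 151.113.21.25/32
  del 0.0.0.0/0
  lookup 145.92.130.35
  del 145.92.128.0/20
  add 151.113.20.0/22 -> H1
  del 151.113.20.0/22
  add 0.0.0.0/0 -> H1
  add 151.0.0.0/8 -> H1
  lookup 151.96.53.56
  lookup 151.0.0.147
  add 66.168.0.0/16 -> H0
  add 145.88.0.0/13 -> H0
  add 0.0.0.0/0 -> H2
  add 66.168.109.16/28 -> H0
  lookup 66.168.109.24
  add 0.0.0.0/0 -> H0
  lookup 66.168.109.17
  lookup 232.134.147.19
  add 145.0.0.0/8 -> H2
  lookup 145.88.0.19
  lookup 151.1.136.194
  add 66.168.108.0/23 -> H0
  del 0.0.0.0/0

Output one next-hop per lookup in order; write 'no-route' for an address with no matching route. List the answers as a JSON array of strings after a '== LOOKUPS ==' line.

Trace:
  + 66.168.0.0/17 (H2) depth=17
  del 66.168.0.0/17 (clear depth 17)
  + 66.160.0.0/12 (H2) depth=12
  del 66.160.0.0/12 (clear depth 12)
  + 151.113.21.25/32 (H1) depth=32
  + 0.0.0.0/0 (H1) depth=0
  lookup 151.113.21.25: bits 10010111011100010001010100011001 walk d0:H1→d1:-→d2:-→d3:-→d4:-→d5:-→d6:-→d7:-→d8:-→d9:-→d10:-→d11:-→d12:-→d13:-→d14:-→d15:-→d16:-→d17:-→d18:-→d19:-→d20:-→d21:-→d22:-→d23:-→d24:-→d25:-→d26:-→d27:-→d28:-→d29:-→d30:-→d31:-→d32:H1 -> H1
  + 0.0.0.0/0 (H0) depth=0
  lookup 151.113.21.25: bits 10010111011100010001010100011001 walk d0:H0→d1:-→d2:-→d3:-→d4:-→d5:-→d6:-→d7:-→d8:-→d9:-→d10:-→d11:-→d12:-→d13:-→d14:-→d15:-→d16:-→d17:-→d18:-→d19:-→d20:-→d21:-→d22:-→d23:-→d24:-→d25:-→d26:-→d27:-→d28:-→d29:-→d30:-→d31:-→d32:H1 -> H1
  del 0.0.0.0/0 (clear depth 0)
  lookup 151.113.21.25: bits 10010111011100010001010100011001 walk d0:-→d1:-→d2:-→d3:-→d4:-→d5:-→d6:-→d7:-→d8:-→d9:-→d10:-→d11:-→d12:-→d13:-→d14:-→d15:-→d16:-→d17:-→d18:-→d19:-→d20:-→d21:-→d22:-→d23:-→d24:-→d25:-→d26:-→d27:-→d28:-→d29:-→d30:-→d31:-→d32:H1 -> H1
  lookup 151.81.21.25: bits 1001011101 walk d0:-→d1:-→d2:-→d3:-→d4:-→d5:-→d6:-→d7:-→d8:-→d9:-→d10:- -> no-route
  lookup 151.113.21.25: bits 10010111011100010001010100011001 walk d0:-→d1:-→d2:-→d3:-→d4:-→d5:-→d6:-→d7:-→d8:-→d9:-→d10:-→d11:-→d12:-→d13:-→d14:-→d15:-→d16:-→d17:-→d18:-→d19:-→d20:-→d21:-→d22:-→d23:-→d24:-→d25:-→d26:-→d27:-→d28:-→d29:-→d30:-→d31:-→d32:H1 -> H1
  lookup 251.207.144.83: bits 1 walk d0:-→d1:- -> no-route
  + 0.0.0.0/0 (H1) depth=0
  + 145.92.128.0/20 (H1) depth=20
  del 151.113.21.25/32 (clear depth 32)
  del 0.0.0.0/0 (clear depth 0)
  lookup 145.92.130.35: bits 10010001010111001000 walk d0:-→d1:-→d2:-→d3:-→d4:-→d5:-→d6:-→d7:-→d8:-→d9:-→d10:-→d11:-→d12:-→d13:-→d14:-→d15:-→d16:-→d17:-→d18:-→d19:-→d20:H1 -> H1
  del 145.92.128.0/20 (clear depth 20)
  + 151.113.20.0/22 (H1) depth=22
  del 151.113.20.0/22 (clear depth 22)
  + 0.0.0.0/0 (H1) depth=0
  + 151.0.0.0/8 (H1) depth=8
  lookup 151.96.53.56: bits 10010111011 walk d0:H1→d1:-→d2:-→d3:-→d4:-→d5:-→d6:-→d7:-→d8:H1→d9:-→d10:-→d11:- -> H1
  lookup 151.0.0.147: bits 100101110 walk d0:H1→d1:-→d2:-→d3:-→d4:-→d5:-→d6:-→d7:-→d8:H1→d9:- -> H1
  + 66.168.0.0/16 (H0) depth=16
  + 145.88.0.0/13 (H0) depth=13
  + 0.0.0.0/0 (H2) depth=0
  + 66.168.109.16/28 (H0) depth=28
  lookup 66.168.109.24: bits 0100001010101000011011010001 walk d0:H2→d1:-→d2:-→d3:-→d4:-→d5:-→d6:-→d7:-→d8:-→d9:-→d10:-→d11:-→d12:-→d13:-→d14:-→d15:-→d16:H0→d17:-→d18:-→d19:-→d20:-→d21:-→d22:-→d23:-→d24:-→d25:-→d26:-→d27:-→d28:H0 -> H0
  + 0.0.0.0/0 (H0) depth=0
  lookup 66.168.109.17: bits 0100001010101000011011010001 walk d0:H0→d1:-→d2:-→d3:-→d4:-→d5:-→d6:-→d7:-→d8:-→d9:-→d10:-→d11:-→d12:-→d13:-→d14:-→d15:-→d16:H0→d17:-→d18:-→d19:-→d20:-→d21:-→d22:-→d23:-→d24:-→d25:-→d26:-→d27:-→d28:H0 -> H0
  lookup 232.134.147.19: bits 1 walk d0:H0→d1:- -> H0
  + 145.0.0.0/8 (H2) depth=8
  lookup 145.88.0.19: bits 1001000101011 walk d0:H0→d1:-→d2:-→d3:-→d4:-→d5:-→d6:-→d7:-→d8:H2→d9:-→d10:-→d11:-→d12:-→d13:H0 -> H0
  lookup 151.1.136.194: bits 100101110 walk d0:H0→d1:-→d2:-→d3:-→d4:-→d5:-→d6:-→d7:-→d8:H1→d9:- -> H1
  + 66.168.108.0/23 (H0) depth=23
  del 0.0.0.0/0 (clear depth 0)

== LOOKUPS ==
["H1","H1","H1","no-route","H1","no-route","H1","H1","H1","H0","H0","H0","H0","H1"]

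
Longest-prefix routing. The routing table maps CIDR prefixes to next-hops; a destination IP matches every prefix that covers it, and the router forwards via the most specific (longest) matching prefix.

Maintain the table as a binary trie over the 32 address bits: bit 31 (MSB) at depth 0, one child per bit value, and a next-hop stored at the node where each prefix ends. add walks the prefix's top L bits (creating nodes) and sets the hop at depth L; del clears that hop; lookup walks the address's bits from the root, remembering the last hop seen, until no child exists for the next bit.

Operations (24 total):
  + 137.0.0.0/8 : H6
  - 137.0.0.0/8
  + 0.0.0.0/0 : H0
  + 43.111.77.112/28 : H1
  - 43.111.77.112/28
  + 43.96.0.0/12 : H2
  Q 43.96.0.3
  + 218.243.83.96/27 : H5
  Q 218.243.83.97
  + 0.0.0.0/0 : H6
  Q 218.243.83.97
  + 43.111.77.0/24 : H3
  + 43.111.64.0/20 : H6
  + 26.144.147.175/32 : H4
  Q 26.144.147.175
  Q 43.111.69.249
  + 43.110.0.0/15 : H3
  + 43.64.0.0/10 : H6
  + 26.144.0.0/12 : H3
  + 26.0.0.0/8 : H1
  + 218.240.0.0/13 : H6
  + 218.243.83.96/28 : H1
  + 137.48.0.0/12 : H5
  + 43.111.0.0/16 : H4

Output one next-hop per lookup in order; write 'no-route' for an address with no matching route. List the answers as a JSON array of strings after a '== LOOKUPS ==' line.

Trace:
  add 137.0.0.0/8 -> H6 at depth 8
  - 137.0.0.0/8 clear@8
  add 0.0.0.0/0 -> H0 at depth 0
  add 43.111.77.112/28 -> H1 at depth 28
  - 43.111.77.112/28 clear@28
  add 43.96.0.0/12 -> H2 at depth 12
  Q 43.96.0.3: descend 001010110110 ; hops seen [H0,H2] ; pick H2
  add 218.243.83.96/27 -> H5 at depth 27
  Q 218.243.83.97: descend 110110101111001101010011011 ; hops seen [H0,H5] ; pick H5
  add 0.0.0.0/0 -> H6 at depth 0
  Q 218.243.83.97: descend 110110101111001101010011011 ; hops seen [H6,H5] ; pick H5
  add 43.111.77.0/24 -> H3 at depth 24
  add 43.111.64.0/20 -> H6 at depth 20
  add 26.144.147.175/32 -> H4 at depth 32
  Q 26.144.147.175: descend 00011010100100001001001110101111 ; hops seen [H6,H4] ; pick H4
  Q 43.111.69.249: descend 00101011011011110100 ; hops seen [H6,H2,H6] ; pick H6
  add 43.110.0.0/15 -> H3 at depth 15
  add 43.64.0.0/10 -> H6 at depth 10
  add 26.144.0.0/12 -> H3 at depth 12
  add 26.0.0.0/8 -> H1 at depth 8
  add 218.240.0.0/13 -> H6 at depth 13
  add 218.243.83.96/28 -> H1 at depth 28
  add 137.48.0.0/12 -> H5 at depth 12
  add 43.111.0.0/16 -> H4 at depth 16

== LOOKUPS ==
["H2","H5","H5","H4","H6"]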